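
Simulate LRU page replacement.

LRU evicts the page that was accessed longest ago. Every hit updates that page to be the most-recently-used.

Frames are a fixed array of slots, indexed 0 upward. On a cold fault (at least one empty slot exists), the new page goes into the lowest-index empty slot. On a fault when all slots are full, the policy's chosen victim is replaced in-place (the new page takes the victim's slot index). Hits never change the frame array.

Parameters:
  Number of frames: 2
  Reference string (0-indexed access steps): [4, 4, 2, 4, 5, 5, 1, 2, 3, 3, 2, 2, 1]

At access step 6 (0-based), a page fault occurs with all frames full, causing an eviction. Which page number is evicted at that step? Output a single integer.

Answer: 4

Derivation:
Step 0: ref 4 -> FAULT, frames=[4,-]
Step 1: ref 4 -> HIT, frames=[4,-]
Step 2: ref 2 -> FAULT, frames=[4,2]
Step 3: ref 4 -> HIT, frames=[4,2]
Step 4: ref 5 -> FAULT, evict 2, frames=[4,5]
Step 5: ref 5 -> HIT, frames=[4,5]
Step 6: ref 1 -> FAULT, evict 4, frames=[1,5]
At step 6: evicted page 4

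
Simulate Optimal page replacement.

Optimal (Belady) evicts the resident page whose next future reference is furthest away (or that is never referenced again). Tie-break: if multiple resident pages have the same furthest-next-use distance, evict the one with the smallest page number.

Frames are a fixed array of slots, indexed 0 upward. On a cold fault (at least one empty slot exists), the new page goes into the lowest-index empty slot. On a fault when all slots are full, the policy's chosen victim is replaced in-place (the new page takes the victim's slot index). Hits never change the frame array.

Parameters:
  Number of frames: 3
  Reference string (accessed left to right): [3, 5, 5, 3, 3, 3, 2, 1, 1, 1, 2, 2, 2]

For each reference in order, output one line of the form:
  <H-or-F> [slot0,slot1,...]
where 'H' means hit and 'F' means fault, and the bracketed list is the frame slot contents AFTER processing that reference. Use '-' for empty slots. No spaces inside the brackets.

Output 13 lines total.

F [3,-,-]
F [3,5,-]
H [3,5,-]
H [3,5,-]
H [3,5,-]
H [3,5,-]
F [3,5,2]
F [1,5,2]
H [1,5,2]
H [1,5,2]
H [1,5,2]
H [1,5,2]
H [1,5,2]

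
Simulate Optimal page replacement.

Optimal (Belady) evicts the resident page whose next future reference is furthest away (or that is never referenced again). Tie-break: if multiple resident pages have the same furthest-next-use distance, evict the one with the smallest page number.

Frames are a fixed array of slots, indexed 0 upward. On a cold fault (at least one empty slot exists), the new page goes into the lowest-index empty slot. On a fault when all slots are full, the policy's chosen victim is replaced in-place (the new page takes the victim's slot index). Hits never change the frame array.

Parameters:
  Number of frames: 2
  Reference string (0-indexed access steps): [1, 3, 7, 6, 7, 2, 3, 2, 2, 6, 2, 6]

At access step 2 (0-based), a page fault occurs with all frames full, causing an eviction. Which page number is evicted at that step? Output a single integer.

Step 0: ref 1 -> FAULT, frames=[1,-]
Step 1: ref 3 -> FAULT, frames=[1,3]
Step 2: ref 7 -> FAULT, evict 1, frames=[7,3]
At step 2: evicted page 1

Answer: 1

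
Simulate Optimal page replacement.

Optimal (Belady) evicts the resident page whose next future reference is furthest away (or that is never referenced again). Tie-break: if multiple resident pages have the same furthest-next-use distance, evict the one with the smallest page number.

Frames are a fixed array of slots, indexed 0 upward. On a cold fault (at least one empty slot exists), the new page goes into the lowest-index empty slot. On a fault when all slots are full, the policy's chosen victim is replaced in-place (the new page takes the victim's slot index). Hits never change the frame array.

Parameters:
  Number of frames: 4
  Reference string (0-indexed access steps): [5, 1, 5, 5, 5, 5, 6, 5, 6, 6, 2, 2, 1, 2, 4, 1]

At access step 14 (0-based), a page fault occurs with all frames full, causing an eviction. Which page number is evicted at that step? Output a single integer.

Step 0: ref 5 -> FAULT, frames=[5,-,-,-]
Step 1: ref 1 -> FAULT, frames=[5,1,-,-]
Step 2: ref 5 -> HIT, frames=[5,1,-,-]
Step 3: ref 5 -> HIT, frames=[5,1,-,-]
Step 4: ref 5 -> HIT, frames=[5,1,-,-]
Step 5: ref 5 -> HIT, frames=[5,1,-,-]
Step 6: ref 6 -> FAULT, frames=[5,1,6,-]
Step 7: ref 5 -> HIT, frames=[5,1,6,-]
Step 8: ref 6 -> HIT, frames=[5,1,6,-]
Step 9: ref 6 -> HIT, frames=[5,1,6,-]
Step 10: ref 2 -> FAULT, frames=[5,1,6,2]
Step 11: ref 2 -> HIT, frames=[5,1,6,2]
Step 12: ref 1 -> HIT, frames=[5,1,6,2]
Step 13: ref 2 -> HIT, frames=[5,1,6,2]
Step 14: ref 4 -> FAULT, evict 2, frames=[5,1,6,4]
At step 14: evicted page 2

Answer: 2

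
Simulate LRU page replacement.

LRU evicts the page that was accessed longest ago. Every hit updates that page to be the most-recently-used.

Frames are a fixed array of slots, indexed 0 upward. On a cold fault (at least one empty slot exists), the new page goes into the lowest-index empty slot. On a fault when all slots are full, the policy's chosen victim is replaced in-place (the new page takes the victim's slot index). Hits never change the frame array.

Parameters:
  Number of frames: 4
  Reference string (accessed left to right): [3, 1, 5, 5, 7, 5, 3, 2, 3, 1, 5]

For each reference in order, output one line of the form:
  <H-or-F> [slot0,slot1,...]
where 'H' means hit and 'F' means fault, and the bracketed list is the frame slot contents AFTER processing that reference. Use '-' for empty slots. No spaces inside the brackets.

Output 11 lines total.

F [3,-,-,-]
F [3,1,-,-]
F [3,1,5,-]
H [3,1,5,-]
F [3,1,5,7]
H [3,1,5,7]
H [3,1,5,7]
F [3,2,5,7]
H [3,2,5,7]
F [3,2,5,1]
H [3,2,5,1]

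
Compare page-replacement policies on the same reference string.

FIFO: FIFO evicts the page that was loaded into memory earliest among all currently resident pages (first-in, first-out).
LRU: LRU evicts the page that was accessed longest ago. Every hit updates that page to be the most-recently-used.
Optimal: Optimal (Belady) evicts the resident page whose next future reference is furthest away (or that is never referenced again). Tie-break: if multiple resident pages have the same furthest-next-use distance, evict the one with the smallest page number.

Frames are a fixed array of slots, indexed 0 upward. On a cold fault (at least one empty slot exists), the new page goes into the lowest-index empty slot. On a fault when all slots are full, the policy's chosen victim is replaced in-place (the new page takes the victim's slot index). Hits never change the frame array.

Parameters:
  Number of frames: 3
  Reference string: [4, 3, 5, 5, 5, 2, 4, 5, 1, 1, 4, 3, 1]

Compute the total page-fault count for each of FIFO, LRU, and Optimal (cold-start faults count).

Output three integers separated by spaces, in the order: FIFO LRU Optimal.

Answer: 7 7 6

Derivation:
--- FIFO ---
  step 0: ref 4 -> FAULT, frames=[4,-,-] (faults so far: 1)
  step 1: ref 3 -> FAULT, frames=[4,3,-] (faults so far: 2)
  step 2: ref 5 -> FAULT, frames=[4,3,5] (faults so far: 3)
  step 3: ref 5 -> HIT, frames=[4,3,5] (faults so far: 3)
  step 4: ref 5 -> HIT, frames=[4,3,5] (faults so far: 3)
  step 5: ref 2 -> FAULT, evict 4, frames=[2,3,5] (faults so far: 4)
  step 6: ref 4 -> FAULT, evict 3, frames=[2,4,5] (faults so far: 5)
  step 7: ref 5 -> HIT, frames=[2,4,5] (faults so far: 5)
  step 8: ref 1 -> FAULT, evict 5, frames=[2,4,1] (faults so far: 6)
  step 9: ref 1 -> HIT, frames=[2,4,1] (faults so far: 6)
  step 10: ref 4 -> HIT, frames=[2,4,1] (faults so far: 6)
  step 11: ref 3 -> FAULT, evict 2, frames=[3,4,1] (faults so far: 7)
  step 12: ref 1 -> HIT, frames=[3,4,1] (faults so far: 7)
  FIFO total faults: 7
--- LRU ---
  step 0: ref 4 -> FAULT, frames=[4,-,-] (faults so far: 1)
  step 1: ref 3 -> FAULT, frames=[4,3,-] (faults so far: 2)
  step 2: ref 5 -> FAULT, frames=[4,3,5] (faults so far: 3)
  step 3: ref 5 -> HIT, frames=[4,3,5] (faults so far: 3)
  step 4: ref 5 -> HIT, frames=[4,3,5] (faults so far: 3)
  step 5: ref 2 -> FAULT, evict 4, frames=[2,3,5] (faults so far: 4)
  step 6: ref 4 -> FAULT, evict 3, frames=[2,4,5] (faults so far: 5)
  step 7: ref 5 -> HIT, frames=[2,4,5] (faults so far: 5)
  step 8: ref 1 -> FAULT, evict 2, frames=[1,4,5] (faults so far: 6)
  step 9: ref 1 -> HIT, frames=[1,4,5] (faults so far: 6)
  step 10: ref 4 -> HIT, frames=[1,4,5] (faults so far: 6)
  step 11: ref 3 -> FAULT, evict 5, frames=[1,4,3] (faults so far: 7)
  step 12: ref 1 -> HIT, frames=[1,4,3] (faults so far: 7)
  LRU total faults: 7
--- Optimal ---
  step 0: ref 4 -> FAULT, frames=[4,-,-] (faults so far: 1)
  step 1: ref 3 -> FAULT, frames=[4,3,-] (faults so far: 2)
  step 2: ref 5 -> FAULT, frames=[4,3,5] (faults so far: 3)
  step 3: ref 5 -> HIT, frames=[4,3,5] (faults so far: 3)
  step 4: ref 5 -> HIT, frames=[4,3,5] (faults so far: 3)
  step 5: ref 2 -> FAULT, evict 3, frames=[4,2,5] (faults so far: 4)
  step 6: ref 4 -> HIT, frames=[4,2,5] (faults so far: 4)
  step 7: ref 5 -> HIT, frames=[4,2,5] (faults so far: 4)
  step 8: ref 1 -> FAULT, evict 2, frames=[4,1,5] (faults so far: 5)
  step 9: ref 1 -> HIT, frames=[4,1,5] (faults so far: 5)
  step 10: ref 4 -> HIT, frames=[4,1,5] (faults so far: 5)
  step 11: ref 3 -> FAULT, evict 4, frames=[3,1,5] (faults so far: 6)
  step 12: ref 1 -> HIT, frames=[3,1,5] (faults so far: 6)
  Optimal total faults: 6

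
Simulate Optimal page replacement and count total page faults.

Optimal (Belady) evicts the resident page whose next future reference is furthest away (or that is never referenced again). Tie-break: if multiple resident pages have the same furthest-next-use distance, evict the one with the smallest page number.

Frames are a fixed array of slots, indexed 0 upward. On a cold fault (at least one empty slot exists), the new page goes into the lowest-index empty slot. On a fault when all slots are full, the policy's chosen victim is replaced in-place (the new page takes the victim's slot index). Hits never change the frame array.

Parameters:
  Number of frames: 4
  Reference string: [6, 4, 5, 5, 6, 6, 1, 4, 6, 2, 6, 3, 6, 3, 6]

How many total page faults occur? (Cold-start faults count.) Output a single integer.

Answer: 6

Derivation:
Step 0: ref 6 → FAULT, frames=[6,-,-,-]
Step 1: ref 4 → FAULT, frames=[6,4,-,-]
Step 2: ref 5 → FAULT, frames=[6,4,5,-]
Step 3: ref 5 → HIT, frames=[6,4,5,-]
Step 4: ref 6 → HIT, frames=[6,4,5,-]
Step 5: ref 6 → HIT, frames=[6,4,5,-]
Step 6: ref 1 → FAULT, frames=[6,4,5,1]
Step 7: ref 4 → HIT, frames=[6,4,5,1]
Step 8: ref 6 → HIT, frames=[6,4,5,1]
Step 9: ref 2 → FAULT (evict 1), frames=[6,4,5,2]
Step 10: ref 6 → HIT, frames=[6,4,5,2]
Step 11: ref 3 → FAULT (evict 2), frames=[6,4,5,3]
Step 12: ref 6 → HIT, frames=[6,4,5,3]
Step 13: ref 3 → HIT, frames=[6,4,5,3]
Step 14: ref 6 → HIT, frames=[6,4,5,3]
Total faults: 6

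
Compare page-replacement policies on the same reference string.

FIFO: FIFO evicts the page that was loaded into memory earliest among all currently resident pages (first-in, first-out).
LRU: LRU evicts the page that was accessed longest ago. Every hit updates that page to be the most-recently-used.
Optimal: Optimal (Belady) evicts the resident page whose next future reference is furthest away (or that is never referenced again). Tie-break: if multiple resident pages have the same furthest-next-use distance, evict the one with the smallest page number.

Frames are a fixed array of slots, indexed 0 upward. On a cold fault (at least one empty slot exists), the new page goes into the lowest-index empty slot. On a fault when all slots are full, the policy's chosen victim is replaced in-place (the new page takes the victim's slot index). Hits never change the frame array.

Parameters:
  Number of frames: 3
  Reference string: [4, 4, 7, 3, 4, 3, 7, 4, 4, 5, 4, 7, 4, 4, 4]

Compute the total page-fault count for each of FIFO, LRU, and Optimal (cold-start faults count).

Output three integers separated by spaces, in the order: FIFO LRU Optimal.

Answer: 6 4 4

Derivation:
--- FIFO ---
  step 0: ref 4 -> FAULT, frames=[4,-,-] (faults so far: 1)
  step 1: ref 4 -> HIT, frames=[4,-,-] (faults so far: 1)
  step 2: ref 7 -> FAULT, frames=[4,7,-] (faults so far: 2)
  step 3: ref 3 -> FAULT, frames=[4,7,3] (faults so far: 3)
  step 4: ref 4 -> HIT, frames=[4,7,3] (faults so far: 3)
  step 5: ref 3 -> HIT, frames=[4,7,3] (faults so far: 3)
  step 6: ref 7 -> HIT, frames=[4,7,3] (faults so far: 3)
  step 7: ref 4 -> HIT, frames=[4,7,3] (faults so far: 3)
  step 8: ref 4 -> HIT, frames=[4,7,3] (faults so far: 3)
  step 9: ref 5 -> FAULT, evict 4, frames=[5,7,3] (faults so far: 4)
  step 10: ref 4 -> FAULT, evict 7, frames=[5,4,3] (faults so far: 5)
  step 11: ref 7 -> FAULT, evict 3, frames=[5,4,7] (faults so far: 6)
  step 12: ref 4 -> HIT, frames=[5,4,7] (faults so far: 6)
  step 13: ref 4 -> HIT, frames=[5,4,7] (faults so far: 6)
  step 14: ref 4 -> HIT, frames=[5,4,7] (faults so far: 6)
  FIFO total faults: 6
--- LRU ---
  step 0: ref 4 -> FAULT, frames=[4,-,-] (faults so far: 1)
  step 1: ref 4 -> HIT, frames=[4,-,-] (faults so far: 1)
  step 2: ref 7 -> FAULT, frames=[4,7,-] (faults so far: 2)
  step 3: ref 3 -> FAULT, frames=[4,7,3] (faults so far: 3)
  step 4: ref 4 -> HIT, frames=[4,7,3] (faults so far: 3)
  step 5: ref 3 -> HIT, frames=[4,7,3] (faults so far: 3)
  step 6: ref 7 -> HIT, frames=[4,7,3] (faults so far: 3)
  step 7: ref 4 -> HIT, frames=[4,7,3] (faults so far: 3)
  step 8: ref 4 -> HIT, frames=[4,7,3] (faults so far: 3)
  step 9: ref 5 -> FAULT, evict 3, frames=[4,7,5] (faults so far: 4)
  step 10: ref 4 -> HIT, frames=[4,7,5] (faults so far: 4)
  step 11: ref 7 -> HIT, frames=[4,7,5] (faults so far: 4)
  step 12: ref 4 -> HIT, frames=[4,7,5] (faults so far: 4)
  step 13: ref 4 -> HIT, frames=[4,7,5] (faults so far: 4)
  step 14: ref 4 -> HIT, frames=[4,7,5] (faults so far: 4)
  LRU total faults: 4
--- Optimal ---
  step 0: ref 4 -> FAULT, frames=[4,-,-] (faults so far: 1)
  step 1: ref 4 -> HIT, frames=[4,-,-] (faults so far: 1)
  step 2: ref 7 -> FAULT, frames=[4,7,-] (faults so far: 2)
  step 3: ref 3 -> FAULT, frames=[4,7,3] (faults so far: 3)
  step 4: ref 4 -> HIT, frames=[4,7,3] (faults so far: 3)
  step 5: ref 3 -> HIT, frames=[4,7,3] (faults so far: 3)
  step 6: ref 7 -> HIT, frames=[4,7,3] (faults so far: 3)
  step 7: ref 4 -> HIT, frames=[4,7,3] (faults so far: 3)
  step 8: ref 4 -> HIT, frames=[4,7,3] (faults so far: 3)
  step 9: ref 5 -> FAULT, evict 3, frames=[4,7,5] (faults so far: 4)
  step 10: ref 4 -> HIT, frames=[4,7,5] (faults so far: 4)
  step 11: ref 7 -> HIT, frames=[4,7,5] (faults so far: 4)
  step 12: ref 4 -> HIT, frames=[4,7,5] (faults so far: 4)
  step 13: ref 4 -> HIT, frames=[4,7,5] (faults so far: 4)
  step 14: ref 4 -> HIT, frames=[4,7,5] (faults so far: 4)
  Optimal total faults: 4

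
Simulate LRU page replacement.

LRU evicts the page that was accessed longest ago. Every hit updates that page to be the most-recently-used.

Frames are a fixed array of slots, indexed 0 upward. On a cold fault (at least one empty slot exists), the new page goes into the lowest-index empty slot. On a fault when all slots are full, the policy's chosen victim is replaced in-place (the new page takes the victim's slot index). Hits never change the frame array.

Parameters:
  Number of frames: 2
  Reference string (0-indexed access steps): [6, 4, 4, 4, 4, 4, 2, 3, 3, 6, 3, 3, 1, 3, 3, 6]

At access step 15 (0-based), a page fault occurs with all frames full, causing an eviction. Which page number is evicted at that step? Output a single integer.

Step 0: ref 6 -> FAULT, frames=[6,-]
Step 1: ref 4 -> FAULT, frames=[6,4]
Step 2: ref 4 -> HIT, frames=[6,4]
Step 3: ref 4 -> HIT, frames=[6,4]
Step 4: ref 4 -> HIT, frames=[6,4]
Step 5: ref 4 -> HIT, frames=[6,4]
Step 6: ref 2 -> FAULT, evict 6, frames=[2,4]
Step 7: ref 3 -> FAULT, evict 4, frames=[2,3]
Step 8: ref 3 -> HIT, frames=[2,3]
Step 9: ref 6 -> FAULT, evict 2, frames=[6,3]
Step 10: ref 3 -> HIT, frames=[6,3]
Step 11: ref 3 -> HIT, frames=[6,3]
Step 12: ref 1 -> FAULT, evict 6, frames=[1,3]
Step 13: ref 3 -> HIT, frames=[1,3]
Step 14: ref 3 -> HIT, frames=[1,3]
Step 15: ref 6 -> FAULT, evict 1, frames=[6,3]
At step 15: evicted page 1

Answer: 1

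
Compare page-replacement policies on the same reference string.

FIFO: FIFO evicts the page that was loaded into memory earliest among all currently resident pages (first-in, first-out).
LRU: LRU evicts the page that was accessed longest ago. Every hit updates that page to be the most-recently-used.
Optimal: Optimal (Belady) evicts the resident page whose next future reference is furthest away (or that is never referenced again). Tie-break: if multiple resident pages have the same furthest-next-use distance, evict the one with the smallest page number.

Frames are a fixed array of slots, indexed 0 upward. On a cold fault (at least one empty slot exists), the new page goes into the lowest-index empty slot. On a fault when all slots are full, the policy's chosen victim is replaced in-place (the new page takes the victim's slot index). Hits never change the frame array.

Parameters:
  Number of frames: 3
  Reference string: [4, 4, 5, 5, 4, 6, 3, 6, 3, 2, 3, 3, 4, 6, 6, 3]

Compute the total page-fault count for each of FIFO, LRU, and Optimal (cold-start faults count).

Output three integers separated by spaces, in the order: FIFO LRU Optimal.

Answer: 8 7 6

Derivation:
--- FIFO ---
  step 0: ref 4 -> FAULT, frames=[4,-,-] (faults so far: 1)
  step 1: ref 4 -> HIT, frames=[4,-,-] (faults so far: 1)
  step 2: ref 5 -> FAULT, frames=[4,5,-] (faults so far: 2)
  step 3: ref 5 -> HIT, frames=[4,5,-] (faults so far: 2)
  step 4: ref 4 -> HIT, frames=[4,5,-] (faults so far: 2)
  step 5: ref 6 -> FAULT, frames=[4,5,6] (faults so far: 3)
  step 6: ref 3 -> FAULT, evict 4, frames=[3,5,6] (faults so far: 4)
  step 7: ref 6 -> HIT, frames=[3,5,6] (faults so far: 4)
  step 8: ref 3 -> HIT, frames=[3,5,6] (faults so far: 4)
  step 9: ref 2 -> FAULT, evict 5, frames=[3,2,6] (faults so far: 5)
  step 10: ref 3 -> HIT, frames=[3,2,6] (faults so far: 5)
  step 11: ref 3 -> HIT, frames=[3,2,6] (faults so far: 5)
  step 12: ref 4 -> FAULT, evict 6, frames=[3,2,4] (faults so far: 6)
  step 13: ref 6 -> FAULT, evict 3, frames=[6,2,4] (faults so far: 7)
  step 14: ref 6 -> HIT, frames=[6,2,4] (faults so far: 7)
  step 15: ref 3 -> FAULT, evict 2, frames=[6,3,4] (faults so far: 8)
  FIFO total faults: 8
--- LRU ---
  step 0: ref 4 -> FAULT, frames=[4,-,-] (faults so far: 1)
  step 1: ref 4 -> HIT, frames=[4,-,-] (faults so far: 1)
  step 2: ref 5 -> FAULT, frames=[4,5,-] (faults so far: 2)
  step 3: ref 5 -> HIT, frames=[4,5,-] (faults so far: 2)
  step 4: ref 4 -> HIT, frames=[4,5,-] (faults so far: 2)
  step 5: ref 6 -> FAULT, frames=[4,5,6] (faults so far: 3)
  step 6: ref 3 -> FAULT, evict 5, frames=[4,3,6] (faults so far: 4)
  step 7: ref 6 -> HIT, frames=[4,3,6] (faults so far: 4)
  step 8: ref 3 -> HIT, frames=[4,3,6] (faults so far: 4)
  step 9: ref 2 -> FAULT, evict 4, frames=[2,3,6] (faults so far: 5)
  step 10: ref 3 -> HIT, frames=[2,3,6] (faults so far: 5)
  step 11: ref 3 -> HIT, frames=[2,3,6] (faults so far: 5)
  step 12: ref 4 -> FAULT, evict 6, frames=[2,3,4] (faults so far: 6)
  step 13: ref 6 -> FAULT, evict 2, frames=[6,3,4] (faults so far: 7)
  step 14: ref 6 -> HIT, frames=[6,3,4] (faults so far: 7)
  step 15: ref 3 -> HIT, frames=[6,3,4] (faults so far: 7)
  LRU total faults: 7
--- Optimal ---
  step 0: ref 4 -> FAULT, frames=[4,-,-] (faults so far: 1)
  step 1: ref 4 -> HIT, frames=[4,-,-] (faults so far: 1)
  step 2: ref 5 -> FAULT, frames=[4,5,-] (faults so far: 2)
  step 3: ref 5 -> HIT, frames=[4,5,-] (faults so far: 2)
  step 4: ref 4 -> HIT, frames=[4,5,-] (faults so far: 2)
  step 5: ref 6 -> FAULT, frames=[4,5,6] (faults so far: 3)
  step 6: ref 3 -> FAULT, evict 5, frames=[4,3,6] (faults so far: 4)
  step 7: ref 6 -> HIT, frames=[4,3,6] (faults so far: 4)
  step 8: ref 3 -> HIT, frames=[4,3,6] (faults so far: 4)
  step 9: ref 2 -> FAULT, evict 6, frames=[4,3,2] (faults so far: 5)
  step 10: ref 3 -> HIT, frames=[4,3,2] (faults so far: 5)
  step 11: ref 3 -> HIT, frames=[4,3,2] (faults so far: 5)
  step 12: ref 4 -> HIT, frames=[4,3,2] (faults so far: 5)
  step 13: ref 6 -> FAULT, evict 2, frames=[4,3,6] (faults so far: 6)
  step 14: ref 6 -> HIT, frames=[4,3,6] (faults so far: 6)
  step 15: ref 3 -> HIT, frames=[4,3,6] (faults so far: 6)
  Optimal total faults: 6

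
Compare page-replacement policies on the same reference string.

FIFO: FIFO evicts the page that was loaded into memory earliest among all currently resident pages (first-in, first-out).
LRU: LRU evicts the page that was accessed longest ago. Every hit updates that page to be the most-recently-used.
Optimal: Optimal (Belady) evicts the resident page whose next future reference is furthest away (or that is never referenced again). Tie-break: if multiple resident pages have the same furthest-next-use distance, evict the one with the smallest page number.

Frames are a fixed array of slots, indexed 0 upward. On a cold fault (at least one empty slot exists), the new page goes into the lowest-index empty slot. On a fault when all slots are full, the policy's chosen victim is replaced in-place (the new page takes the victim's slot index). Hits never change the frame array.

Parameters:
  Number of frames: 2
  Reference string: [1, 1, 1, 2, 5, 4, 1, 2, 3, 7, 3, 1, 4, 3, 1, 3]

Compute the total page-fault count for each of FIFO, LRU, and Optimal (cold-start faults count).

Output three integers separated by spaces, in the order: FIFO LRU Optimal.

Answer: 12 12 10

Derivation:
--- FIFO ---
  step 0: ref 1 -> FAULT, frames=[1,-] (faults so far: 1)
  step 1: ref 1 -> HIT, frames=[1,-] (faults so far: 1)
  step 2: ref 1 -> HIT, frames=[1,-] (faults so far: 1)
  step 3: ref 2 -> FAULT, frames=[1,2] (faults so far: 2)
  step 4: ref 5 -> FAULT, evict 1, frames=[5,2] (faults so far: 3)
  step 5: ref 4 -> FAULT, evict 2, frames=[5,4] (faults so far: 4)
  step 6: ref 1 -> FAULT, evict 5, frames=[1,4] (faults so far: 5)
  step 7: ref 2 -> FAULT, evict 4, frames=[1,2] (faults so far: 6)
  step 8: ref 3 -> FAULT, evict 1, frames=[3,2] (faults so far: 7)
  step 9: ref 7 -> FAULT, evict 2, frames=[3,7] (faults so far: 8)
  step 10: ref 3 -> HIT, frames=[3,7] (faults so far: 8)
  step 11: ref 1 -> FAULT, evict 3, frames=[1,7] (faults so far: 9)
  step 12: ref 4 -> FAULT, evict 7, frames=[1,4] (faults so far: 10)
  step 13: ref 3 -> FAULT, evict 1, frames=[3,4] (faults so far: 11)
  step 14: ref 1 -> FAULT, evict 4, frames=[3,1] (faults so far: 12)
  step 15: ref 3 -> HIT, frames=[3,1] (faults so far: 12)
  FIFO total faults: 12
--- LRU ---
  step 0: ref 1 -> FAULT, frames=[1,-] (faults so far: 1)
  step 1: ref 1 -> HIT, frames=[1,-] (faults so far: 1)
  step 2: ref 1 -> HIT, frames=[1,-] (faults so far: 1)
  step 3: ref 2 -> FAULT, frames=[1,2] (faults so far: 2)
  step 4: ref 5 -> FAULT, evict 1, frames=[5,2] (faults so far: 3)
  step 5: ref 4 -> FAULT, evict 2, frames=[5,4] (faults so far: 4)
  step 6: ref 1 -> FAULT, evict 5, frames=[1,4] (faults so far: 5)
  step 7: ref 2 -> FAULT, evict 4, frames=[1,2] (faults so far: 6)
  step 8: ref 3 -> FAULT, evict 1, frames=[3,2] (faults so far: 7)
  step 9: ref 7 -> FAULT, evict 2, frames=[3,7] (faults so far: 8)
  step 10: ref 3 -> HIT, frames=[3,7] (faults so far: 8)
  step 11: ref 1 -> FAULT, evict 7, frames=[3,1] (faults so far: 9)
  step 12: ref 4 -> FAULT, evict 3, frames=[4,1] (faults so far: 10)
  step 13: ref 3 -> FAULT, evict 1, frames=[4,3] (faults so far: 11)
  step 14: ref 1 -> FAULT, evict 4, frames=[1,3] (faults so far: 12)
  step 15: ref 3 -> HIT, frames=[1,3] (faults so far: 12)
  LRU total faults: 12
--- Optimal ---
  step 0: ref 1 -> FAULT, frames=[1,-] (faults so far: 1)
  step 1: ref 1 -> HIT, frames=[1,-] (faults so far: 1)
  step 2: ref 1 -> HIT, frames=[1,-] (faults so far: 1)
  step 3: ref 2 -> FAULT, frames=[1,2] (faults so far: 2)
  step 4: ref 5 -> FAULT, evict 2, frames=[1,5] (faults so far: 3)
  step 5: ref 4 -> FAULT, evict 5, frames=[1,4] (faults so far: 4)
  step 6: ref 1 -> HIT, frames=[1,4] (faults so far: 4)
  step 7: ref 2 -> FAULT, evict 4, frames=[1,2] (faults so far: 5)
  step 8: ref 3 -> FAULT, evict 2, frames=[1,3] (faults so far: 6)
  step 9: ref 7 -> FAULT, evict 1, frames=[7,3] (faults so far: 7)
  step 10: ref 3 -> HIT, frames=[7,3] (faults so far: 7)
  step 11: ref 1 -> FAULT, evict 7, frames=[1,3] (faults so far: 8)
  step 12: ref 4 -> FAULT, evict 1, frames=[4,3] (faults so far: 9)
  step 13: ref 3 -> HIT, frames=[4,3] (faults so far: 9)
  step 14: ref 1 -> FAULT, evict 4, frames=[1,3] (faults so far: 10)
  step 15: ref 3 -> HIT, frames=[1,3] (faults so far: 10)
  Optimal total faults: 10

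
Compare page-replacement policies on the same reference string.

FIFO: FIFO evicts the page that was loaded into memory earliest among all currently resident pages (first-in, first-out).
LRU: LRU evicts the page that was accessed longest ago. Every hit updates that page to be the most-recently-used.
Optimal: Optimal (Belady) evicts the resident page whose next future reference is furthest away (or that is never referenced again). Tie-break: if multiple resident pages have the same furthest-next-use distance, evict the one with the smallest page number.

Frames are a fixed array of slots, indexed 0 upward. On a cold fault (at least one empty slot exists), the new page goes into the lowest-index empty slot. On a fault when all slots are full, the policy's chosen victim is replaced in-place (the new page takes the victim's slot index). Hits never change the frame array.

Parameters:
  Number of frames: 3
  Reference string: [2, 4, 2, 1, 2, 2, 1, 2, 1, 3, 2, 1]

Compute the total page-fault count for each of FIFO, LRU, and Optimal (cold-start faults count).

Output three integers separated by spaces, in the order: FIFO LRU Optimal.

--- FIFO ---
  step 0: ref 2 -> FAULT, frames=[2,-,-] (faults so far: 1)
  step 1: ref 4 -> FAULT, frames=[2,4,-] (faults so far: 2)
  step 2: ref 2 -> HIT, frames=[2,4,-] (faults so far: 2)
  step 3: ref 1 -> FAULT, frames=[2,4,1] (faults so far: 3)
  step 4: ref 2 -> HIT, frames=[2,4,1] (faults so far: 3)
  step 5: ref 2 -> HIT, frames=[2,4,1] (faults so far: 3)
  step 6: ref 1 -> HIT, frames=[2,4,1] (faults so far: 3)
  step 7: ref 2 -> HIT, frames=[2,4,1] (faults so far: 3)
  step 8: ref 1 -> HIT, frames=[2,4,1] (faults so far: 3)
  step 9: ref 3 -> FAULT, evict 2, frames=[3,4,1] (faults so far: 4)
  step 10: ref 2 -> FAULT, evict 4, frames=[3,2,1] (faults so far: 5)
  step 11: ref 1 -> HIT, frames=[3,2,1] (faults so far: 5)
  FIFO total faults: 5
--- LRU ---
  step 0: ref 2 -> FAULT, frames=[2,-,-] (faults so far: 1)
  step 1: ref 4 -> FAULT, frames=[2,4,-] (faults so far: 2)
  step 2: ref 2 -> HIT, frames=[2,4,-] (faults so far: 2)
  step 3: ref 1 -> FAULT, frames=[2,4,1] (faults so far: 3)
  step 4: ref 2 -> HIT, frames=[2,4,1] (faults so far: 3)
  step 5: ref 2 -> HIT, frames=[2,4,1] (faults so far: 3)
  step 6: ref 1 -> HIT, frames=[2,4,1] (faults so far: 3)
  step 7: ref 2 -> HIT, frames=[2,4,1] (faults so far: 3)
  step 8: ref 1 -> HIT, frames=[2,4,1] (faults so far: 3)
  step 9: ref 3 -> FAULT, evict 4, frames=[2,3,1] (faults so far: 4)
  step 10: ref 2 -> HIT, frames=[2,3,1] (faults so far: 4)
  step 11: ref 1 -> HIT, frames=[2,3,1] (faults so far: 4)
  LRU total faults: 4
--- Optimal ---
  step 0: ref 2 -> FAULT, frames=[2,-,-] (faults so far: 1)
  step 1: ref 4 -> FAULT, frames=[2,4,-] (faults so far: 2)
  step 2: ref 2 -> HIT, frames=[2,4,-] (faults so far: 2)
  step 3: ref 1 -> FAULT, frames=[2,4,1] (faults so far: 3)
  step 4: ref 2 -> HIT, frames=[2,4,1] (faults so far: 3)
  step 5: ref 2 -> HIT, frames=[2,4,1] (faults so far: 3)
  step 6: ref 1 -> HIT, frames=[2,4,1] (faults so far: 3)
  step 7: ref 2 -> HIT, frames=[2,4,1] (faults so far: 3)
  step 8: ref 1 -> HIT, frames=[2,4,1] (faults so far: 3)
  step 9: ref 3 -> FAULT, evict 4, frames=[2,3,1] (faults so far: 4)
  step 10: ref 2 -> HIT, frames=[2,3,1] (faults so far: 4)
  step 11: ref 1 -> HIT, frames=[2,3,1] (faults so far: 4)
  Optimal total faults: 4

Answer: 5 4 4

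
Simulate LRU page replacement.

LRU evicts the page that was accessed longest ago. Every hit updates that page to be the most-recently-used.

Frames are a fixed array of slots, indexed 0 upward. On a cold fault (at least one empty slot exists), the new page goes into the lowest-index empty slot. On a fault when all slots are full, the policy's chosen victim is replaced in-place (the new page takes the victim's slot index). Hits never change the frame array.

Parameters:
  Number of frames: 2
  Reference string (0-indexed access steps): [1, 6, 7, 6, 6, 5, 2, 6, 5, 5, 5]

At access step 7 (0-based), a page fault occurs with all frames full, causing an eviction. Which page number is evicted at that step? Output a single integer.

Step 0: ref 1 -> FAULT, frames=[1,-]
Step 1: ref 6 -> FAULT, frames=[1,6]
Step 2: ref 7 -> FAULT, evict 1, frames=[7,6]
Step 3: ref 6 -> HIT, frames=[7,6]
Step 4: ref 6 -> HIT, frames=[7,6]
Step 5: ref 5 -> FAULT, evict 7, frames=[5,6]
Step 6: ref 2 -> FAULT, evict 6, frames=[5,2]
Step 7: ref 6 -> FAULT, evict 5, frames=[6,2]
At step 7: evicted page 5

Answer: 5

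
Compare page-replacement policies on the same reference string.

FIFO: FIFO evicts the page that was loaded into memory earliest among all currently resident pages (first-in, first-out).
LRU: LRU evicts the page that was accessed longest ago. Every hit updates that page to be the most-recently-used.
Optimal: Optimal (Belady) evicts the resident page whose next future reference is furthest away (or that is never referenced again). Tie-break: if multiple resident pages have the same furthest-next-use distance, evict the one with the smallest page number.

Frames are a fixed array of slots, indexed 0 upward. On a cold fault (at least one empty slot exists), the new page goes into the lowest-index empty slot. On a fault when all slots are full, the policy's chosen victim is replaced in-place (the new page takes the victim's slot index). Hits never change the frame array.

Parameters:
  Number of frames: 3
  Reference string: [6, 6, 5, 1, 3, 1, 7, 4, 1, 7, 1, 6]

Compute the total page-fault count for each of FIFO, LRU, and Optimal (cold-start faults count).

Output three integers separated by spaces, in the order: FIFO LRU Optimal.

Answer: 8 7 7

Derivation:
--- FIFO ---
  step 0: ref 6 -> FAULT, frames=[6,-,-] (faults so far: 1)
  step 1: ref 6 -> HIT, frames=[6,-,-] (faults so far: 1)
  step 2: ref 5 -> FAULT, frames=[6,5,-] (faults so far: 2)
  step 3: ref 1 -> FAULT, frames=[6,5,1] (faults so far: 3)
  step 4: ref 3 -> FAULT, evict 6, frames=[3,5,1] (faults so far: 4)
  step 5: ref 1 -> HIT, frames=[3,5,1] (faults so far: 4)
  step 6: ref 7 -> FAULT, evict 5, frames=[3,7,1] (faults so far: 5)
  step 7: ref 4 -> FAULT, evict 1, frames=[3,7,4] (faults so far: 6)
  step 8: ref 1 -> FAULT, evict 3, frames=[1,7,4] (faults so far: 7)
  step 9: ref 7 -> HIT, frames=[1,7,4] (faults so far: 7)
  step 10: ref 1 -> HIT, frames=[1,7,4] (faults so far: 7)
  step 11: ref 6 -> FAULT, evict 7, frames=[1,6,4] (faults so far: 8)
  FIFO total faults: 8
--- LRU ---
  step 0: ref 6 -> FAULT, frames=[6,-,-] (faults so far: 1)
  step 1: ref 6 -> HIT, frames=[6,-,-] (faults so far: 1)
  step 2: ref 5 -> FAULT, frames=[6,5,-] (faults so far: 2)
  step 3: ref 1 -> FAULT, frames=[6,5,1] (faults so far: 3)
  step 4: ref 3 -> FAULT, evict 6, frames=[3,5,1] (faults so far: 4)
  step 5: ref 1 -> HIT, frames=[3,5,1] (faults so far: 4)
  step 6: ref 7 -> FAULT, evict 5, frames=[3,7,1] (faults so far: 5)
  step 7: ref 4 -> FAULT, evict 3, frames=[4,7,1] (faults so far: 6)
  step 8: ref 1 -> HIT, frames=[4,7,1] (faults so far: 6)
  step 9: ref 7 -> HIT, frames=[4,7,1] (faults so far: 6)
  step 10: ref 1 -> HIT, frames=[4,7,1] (faults so far: 6)
  step 11: ref 6 -> FAULT, evict 4, frames=[6,7,1] (faults so far: 7)
  LRU total faults: 7
--- Optimal ---
  step 0: ref 6 -> FAULT, frames=[6,-,-] (faults so far: 1)
  step 1: ref 6 -> HIT, frames=[6,-,-] (faults so far: 1)
  step 2: ref 5 -> FAULT, frames=[6,5,-] (faults so far: 2)
  step 3: ref 1 -> FAULT, frames=[6,5,1] (faults so far: 3)
  step 4: ref 3 -> FAULT, evict 5, frames=[6,3,1] (faults so far: 4)
  step 5: ref 1 -> HIT, frames=[6,3,1] (faults so far: 4)
  step 6: ref 7 -> FAULT, evict 3, frames=[6,7,1] (faults so far: 5)
  step 7: ref 4 -> FAULT, evict 6, frames=[4,7,1] (faults so far: 6)
  step 8: ref 1 -> HIT, frames=[4,7,1] (faults so far: 6)
  step 9: ref 7 -> HIT, frames=[4,7,1] (faults so far: 6)
  step 10: ref 1 -> HIT, frames=[4,7,1] (faults so far: 6)
  step 11: ref 6 -> FAULT, evict 1, frames=[4,7,6] (faults so far: 7)
  Optimal total faults: 7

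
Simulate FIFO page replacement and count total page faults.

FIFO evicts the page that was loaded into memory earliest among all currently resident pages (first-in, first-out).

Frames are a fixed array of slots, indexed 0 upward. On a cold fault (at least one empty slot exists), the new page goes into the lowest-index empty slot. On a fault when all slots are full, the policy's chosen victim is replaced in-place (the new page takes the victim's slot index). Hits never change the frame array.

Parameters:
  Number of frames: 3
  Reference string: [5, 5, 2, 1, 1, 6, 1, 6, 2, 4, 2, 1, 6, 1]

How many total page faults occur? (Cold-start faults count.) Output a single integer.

Step 0: ref 5 → FAULT, frames=[5,-,-]
Step 1: ref 5 → HIT, frames=[5,-,-]
Step 2: ref 2 → FAULT, frames=[5,2,-]
Step 3: ref 1 → FAULT, frames=[5,2,1]
Step 4: ref 1 → HIT, frames=[5,2,1]
Step 5: ref 6 → FAULT (evict 5), frames=[6,2,1]
Step 6: ref 1 → HIT, frames=[6,2,1]
Step 7: ref 6 → HIT, frames=[6,2,1]
Step 8: ref 2 → HIT, frames=[6,2,1]
Step 9: ref 4 → FAULT (evict 2), frames=[6,4,1]
Step 10: ref 2 → FAULT (evict 1), frames=[6,4,2]
Step 11: ref 1 → FAULT (evict 6), frames=[1,4,2]
Step 12: ref 6 → FAULT (evict 4), frames=[1,6,2]
Step 13: ref 1 → HIT, frames=[1,6,2]
Total faults: 8

Answer: 8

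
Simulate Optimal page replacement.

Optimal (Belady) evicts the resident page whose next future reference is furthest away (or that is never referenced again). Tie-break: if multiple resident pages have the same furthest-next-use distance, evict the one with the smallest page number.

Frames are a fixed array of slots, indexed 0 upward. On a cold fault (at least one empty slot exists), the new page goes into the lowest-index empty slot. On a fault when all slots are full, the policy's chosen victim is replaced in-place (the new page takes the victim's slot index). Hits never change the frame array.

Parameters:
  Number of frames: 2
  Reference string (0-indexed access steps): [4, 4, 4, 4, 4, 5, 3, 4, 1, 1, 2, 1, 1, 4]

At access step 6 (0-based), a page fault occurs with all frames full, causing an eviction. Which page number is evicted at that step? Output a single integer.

Answer: 5

Derivation:
Step 0: ref 4 -> FAULT, frames=[4,-]
Step 1: ref 4 -> HIT, frames=[4,-]
Step 2: ref 4 -> HIT, frames=[4,-]
Step 3: ref 4 -> HIT, frames=[4,-]
Step 4: ref 4 -> HIT, frames=[4,-]
Step 5: ref 5 -> FAULT, frames=[4,5]
Step 6: ref 3 -> FAULT, evict 5, frames=[4,3]
At step 6: evicted page 5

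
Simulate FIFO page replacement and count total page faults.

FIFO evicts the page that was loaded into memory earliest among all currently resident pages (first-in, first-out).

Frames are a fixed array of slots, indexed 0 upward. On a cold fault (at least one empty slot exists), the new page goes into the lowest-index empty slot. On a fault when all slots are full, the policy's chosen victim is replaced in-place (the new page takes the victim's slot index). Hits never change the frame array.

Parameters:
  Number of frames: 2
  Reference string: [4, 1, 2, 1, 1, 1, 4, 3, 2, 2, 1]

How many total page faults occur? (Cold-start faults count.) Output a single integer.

Step 0: ref 4 → FAULT, frames=[4,-]
Step 1: ref 1 → FAULT, frames=[4,1]
Step 2: ref 2 → FAULT (evict 4), frames=[2,1]
Step 3: ref 1 → HIT, frames=[2,1]
Step 4: ref 1 → HIT, frames=[2,1]
Step 5: ref 1 → HIT, frames=[2,1]
Step 6: ref 4 → FAULT (evict 1), frames=[2,4]
Step 7: ref 3 → FAULT (evict 2), frames=[3,4]
Step 8: ref 2 → FAULT (evict 4), frames=[3,2]
Step 9: ref 2 → HIT, frames=[3,2]
Step 10: ref 1 → FAULT (evict 3), frames=[1,2]
Total faults: 7

Answer: 7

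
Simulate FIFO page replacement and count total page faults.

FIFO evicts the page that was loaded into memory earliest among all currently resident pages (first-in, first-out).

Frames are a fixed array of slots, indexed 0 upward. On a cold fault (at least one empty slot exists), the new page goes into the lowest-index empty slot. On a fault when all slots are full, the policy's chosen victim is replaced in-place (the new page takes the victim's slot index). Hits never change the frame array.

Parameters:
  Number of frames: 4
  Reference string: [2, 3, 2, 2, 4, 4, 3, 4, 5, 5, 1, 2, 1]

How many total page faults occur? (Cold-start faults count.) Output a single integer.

Answer: 6

Derivation:
Step 0: ref 2 → FAULT, frames=[2,-,-,-]
Step 1: ref 3 → FAULT, frames=[2,3,-,-]
Step 2: ref 2 → HIT, frames=[2,3,-,-]
Step 3: ref 2 → HIT, frames=[2,3,-,-]
Step 4: ref 4 → FAULT, frames=[2,3,4,-]
Step 5: ref 4 → HIT, frames=[2,3,4,-]
Step 6: ref 3 → HIT, frames=[2,3,4,-]
Step 7: ref 4 → HIT, frames=[2,3,4,-]
Step 8: ref 5 → FAULT, frames=[2,3,4,5]
Step 9: ref 5 → HIT, frames=[2,3,4,5]
Step 10: ref 1 → FAULT (evict 2), frames=[1,3,4,5]
Step 11: ref 2 → FAULT (evict 3), frames=[1,2,4,5]
Step 12: ref 1 → HIT, frames=[1,2,4,5]
Total faults: 6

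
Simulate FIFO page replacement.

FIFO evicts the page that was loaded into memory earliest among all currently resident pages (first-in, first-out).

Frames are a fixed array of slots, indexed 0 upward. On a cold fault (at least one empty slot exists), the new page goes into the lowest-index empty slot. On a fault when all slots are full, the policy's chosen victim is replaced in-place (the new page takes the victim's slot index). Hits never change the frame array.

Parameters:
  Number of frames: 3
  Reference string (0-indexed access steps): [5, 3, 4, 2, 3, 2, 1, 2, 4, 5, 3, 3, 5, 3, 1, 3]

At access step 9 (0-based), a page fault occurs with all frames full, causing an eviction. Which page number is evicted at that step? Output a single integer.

Step 0: ref 5 -> FAULT, frames=[5,-,-]
Step 1: ref 3 -> FAULT, frames=[5,3,-]
Step 2: ref 4 -> FAULT, frames=[5,3,4]
Step 3: ref 2 -> FAULT, evict 5, frames=[2,3,4]
Step 4: ref 3 -> HIT, frames=[2,3,4]
Step 5: ref 2 -> HIT, frames=[2,3,4]
Step 6: ref 1 -> FAULT, evict 3, frames=[2,1,4]
Step 7: ref 2 -> HIT, frames=[2,1,4]
Step 8: ref 4 -> HIT, frames=[2,1,4]
Step 9: ref 5 -> FAULT, evict 4, frames=[2,1,5]
At step 9: evicted page 4

Answer: 4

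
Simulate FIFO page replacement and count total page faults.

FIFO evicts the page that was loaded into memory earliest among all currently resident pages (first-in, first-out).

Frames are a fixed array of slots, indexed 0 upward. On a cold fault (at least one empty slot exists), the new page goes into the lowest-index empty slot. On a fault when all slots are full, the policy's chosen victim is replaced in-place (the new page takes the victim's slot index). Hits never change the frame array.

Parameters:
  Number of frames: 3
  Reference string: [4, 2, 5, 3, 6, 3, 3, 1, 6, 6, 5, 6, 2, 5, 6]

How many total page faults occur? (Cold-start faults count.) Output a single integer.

Step 0: ref 4 → FAULT, frames=[4,-,-]
Step 1: ref 2 → FAULT, frames=[4,2,-]
Step 2: ref 5 → FAULT, frames=[4,2,5]
Step 3: ref 3 → FAULT (evict 4), frames=[3,2,5]
Step 4: ref 6 → FAULT (evict 2), frames=[3,6,5]
Step 5: ref 3 → HIT, frames=[3,6,5]
Step 6: ref 3 → HIT, frames=[3,6,5]
Step 7: ref 1 → FAULT (evict 5), frames=[3,6,1]
Step 8: ref 6 → HIT, frames=[3,6,1]
Step 9: ref 6 → HIT, frames=[3,6,1]
Step 10: ref 5 → FAULT (evict 3), frames=[5,6,1]
Step 11: ref 6 → HIT, frames=[5,6,1]
Step 12: ref 2 → FAULT (evict 6), frames=[5,2,1]
Step 13: ref 5 → HIT, frames=[5,2,1]
Step 14: ref 6 → FAULT (evict 1), frames=[5,2,6]
Total faults: 9

Answer: 9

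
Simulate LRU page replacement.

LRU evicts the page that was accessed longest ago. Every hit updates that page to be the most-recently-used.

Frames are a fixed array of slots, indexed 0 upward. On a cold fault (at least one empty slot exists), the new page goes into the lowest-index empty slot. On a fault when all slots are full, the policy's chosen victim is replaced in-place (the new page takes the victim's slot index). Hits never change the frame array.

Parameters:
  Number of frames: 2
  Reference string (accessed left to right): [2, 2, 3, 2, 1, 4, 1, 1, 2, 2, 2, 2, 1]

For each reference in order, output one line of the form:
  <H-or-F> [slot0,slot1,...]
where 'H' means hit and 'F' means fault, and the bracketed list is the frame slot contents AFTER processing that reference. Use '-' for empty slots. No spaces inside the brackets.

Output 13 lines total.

F [2,-]
H [2,-]
F [2,3]
H [2,3]
F [2,1]
F [4,1]
H [4,1]
H [4,1]
F [2,1]
H [2,1]
H [2,1]
H [2,1]
H [2,1]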